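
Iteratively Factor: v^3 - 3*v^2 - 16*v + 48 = (v + 4)*(v^2 - 7*v + 12) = (v - 4)*(v + 4)*(v - 3)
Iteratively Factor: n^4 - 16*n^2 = (n)*(n^3 - 16*n) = n*(n - 4)*(n^2 + 4*n) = n*(n - 4)*(n + 4)*(n)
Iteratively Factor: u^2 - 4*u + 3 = (u - 1)*(u - 3)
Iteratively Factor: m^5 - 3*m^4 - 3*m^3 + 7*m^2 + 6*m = (m)*(m^4 - 3*m^3 - 3*m^2 + 7*m + 6) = m*(m + 1)*(m^3 - 4*m^2 + m + 6) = m*(m - 2)*(m + 1)*(m^2 - 2*m - 3) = m*(m - 3)*(m - 2)*(m + 1)*(m + 1)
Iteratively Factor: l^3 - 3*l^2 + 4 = (l + 1)*(l^2 - 4*l + 4) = (l - 2)*(l + 1)*(l - 2)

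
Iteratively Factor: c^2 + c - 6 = (c + 3)*(c - 2)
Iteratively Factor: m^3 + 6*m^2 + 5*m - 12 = (m + 4)*(m^2 + 2*m - 3) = (m + 3)*(m + 4)*(m - 1)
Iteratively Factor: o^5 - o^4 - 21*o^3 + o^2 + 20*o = (o - 1)*(o^4 - 21*o^2 - 20*o) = (o - 1)*(o + 4)*(o^3 - 4*o^2 - 5*o) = (o - 5)*(o - 1)*(o + 4)*(o^2 + o) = o*(o - 5)*(o - 1)*(o + 4)*(o + 1)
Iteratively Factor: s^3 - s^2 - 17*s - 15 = (s + 3)*(s^2 - 4*s - 5) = (s + 1)*(s + 3)*(s - 5)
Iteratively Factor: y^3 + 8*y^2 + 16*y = (y)*(y^2 + 8*y + 16) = y*(y + 4)*(y + 4)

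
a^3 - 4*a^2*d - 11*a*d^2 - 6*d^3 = (a - 6*d)*(a + d)^2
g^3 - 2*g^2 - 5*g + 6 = (g - 3)*(g - 1)*(g + 2)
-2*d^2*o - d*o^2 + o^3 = o*(-2*d + o)*(d + o)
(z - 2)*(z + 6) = z^2 + 4*z - 12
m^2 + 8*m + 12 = (m + 2)*(m + 6)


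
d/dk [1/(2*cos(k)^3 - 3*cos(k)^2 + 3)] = 6*(cos(k) - 1)*sin(k)*cos(k)/(2*cos(k)^3 - 3*cos(k)^2 + 3)^2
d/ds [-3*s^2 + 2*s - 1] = 2 - 6*s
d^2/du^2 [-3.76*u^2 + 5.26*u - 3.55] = -7.52000000000000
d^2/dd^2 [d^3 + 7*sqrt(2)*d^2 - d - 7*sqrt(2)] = 6*d + 14*sqrt(2)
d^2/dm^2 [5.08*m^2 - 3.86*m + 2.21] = 10.1600000000000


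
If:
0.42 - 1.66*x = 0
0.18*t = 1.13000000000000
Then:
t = 6.28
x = 0.25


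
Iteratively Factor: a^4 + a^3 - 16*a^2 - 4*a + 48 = (a - 2)*(a^3 + 3*a^2 - 10*a - 24) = (a - 2)*(a + 4)*(a^2 - a - 6) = (a - 2)*(a + 2)*(a + 4)*(a - 3)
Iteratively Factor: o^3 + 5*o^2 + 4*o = (o + 1)*(o^2 + 4*o) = (o + 1)*(o + 4)*(o)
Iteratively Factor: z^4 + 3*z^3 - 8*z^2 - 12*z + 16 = (z - 1)*(z^3 + 4*z^2 - 4*z - 16) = (z - 1)*(z + 2)*(z^2 + 2*z - 8) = (z - 1)*(z + 2)*(z + 4)*(z - 2)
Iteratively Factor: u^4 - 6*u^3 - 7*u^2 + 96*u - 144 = (u - 3)*(u^3 - 3*u^2 - 16*u + 48) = (u - 3)^2*(u^2 - 16) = (u - 3)^2*(u + 4)*(u - 4)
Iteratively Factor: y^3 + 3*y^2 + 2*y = (y + 1)*(y^2 + 2*y) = (y + 1)*(y + 2)*(y)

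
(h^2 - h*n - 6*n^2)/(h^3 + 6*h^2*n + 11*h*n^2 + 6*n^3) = (h - 3*n)/(h^2 + 4*h*n + 3*n^2)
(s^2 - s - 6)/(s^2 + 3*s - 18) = (s + 2)/(s + 6)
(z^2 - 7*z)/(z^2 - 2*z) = (z - 7)/(z - 2)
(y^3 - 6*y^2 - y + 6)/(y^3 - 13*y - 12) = (y^2 - 7*y + 6)/(y^2 - y - 12)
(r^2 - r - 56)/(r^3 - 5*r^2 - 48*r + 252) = (r - 8)/(r^2 - 12*r + 36)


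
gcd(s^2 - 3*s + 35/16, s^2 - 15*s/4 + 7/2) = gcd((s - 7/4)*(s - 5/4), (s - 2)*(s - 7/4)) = s - 7/4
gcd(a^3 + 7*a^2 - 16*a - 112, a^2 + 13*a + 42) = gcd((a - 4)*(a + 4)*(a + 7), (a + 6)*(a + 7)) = a + 7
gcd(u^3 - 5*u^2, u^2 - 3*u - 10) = u - 5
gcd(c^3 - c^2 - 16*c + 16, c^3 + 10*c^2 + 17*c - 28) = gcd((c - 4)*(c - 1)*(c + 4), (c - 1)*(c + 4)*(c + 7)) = c^2 + 3*c - 4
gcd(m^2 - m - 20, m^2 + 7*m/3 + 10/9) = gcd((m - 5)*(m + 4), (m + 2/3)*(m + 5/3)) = 1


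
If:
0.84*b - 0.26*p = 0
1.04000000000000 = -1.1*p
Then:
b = -0.29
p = -0.95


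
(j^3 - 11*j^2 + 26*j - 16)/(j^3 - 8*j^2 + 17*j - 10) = (j - 8)/(j - 5)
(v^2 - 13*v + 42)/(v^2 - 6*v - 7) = (v - 6)/(v + 1)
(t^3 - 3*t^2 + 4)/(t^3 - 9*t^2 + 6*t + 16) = (t - 2)/(t - 8)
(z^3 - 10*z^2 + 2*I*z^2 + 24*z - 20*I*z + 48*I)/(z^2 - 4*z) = z - 6 + 2*I - 12*I/z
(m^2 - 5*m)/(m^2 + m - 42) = m*(m - 5)/(m^2 + m - 42)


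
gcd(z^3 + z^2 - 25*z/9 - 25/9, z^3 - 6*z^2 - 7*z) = z + 1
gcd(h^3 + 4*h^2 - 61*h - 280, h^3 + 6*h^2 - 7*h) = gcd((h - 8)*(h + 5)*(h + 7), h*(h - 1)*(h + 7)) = h + 7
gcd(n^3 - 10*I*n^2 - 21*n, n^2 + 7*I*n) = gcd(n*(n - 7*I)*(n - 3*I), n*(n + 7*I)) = n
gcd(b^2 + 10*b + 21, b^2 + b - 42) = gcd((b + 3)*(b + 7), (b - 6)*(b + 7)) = b + 7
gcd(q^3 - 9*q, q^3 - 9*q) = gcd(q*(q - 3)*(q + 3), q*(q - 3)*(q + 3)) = q^3 - 9*q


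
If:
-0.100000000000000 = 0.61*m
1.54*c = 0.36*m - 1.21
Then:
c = -0.82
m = -0.16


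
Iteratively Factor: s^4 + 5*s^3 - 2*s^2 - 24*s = (s + 3)*(s^3 + 2*s^2 - 8*s) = (s - 2)*(s + 3)*(s^2 + 4*s) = (s - 2)*(s + 3)*(s + 4)*(s)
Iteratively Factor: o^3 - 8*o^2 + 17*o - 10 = (o - 1)*(o^2 - 7*o + 10) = (o - 5)*(o - 1)*(o - 2)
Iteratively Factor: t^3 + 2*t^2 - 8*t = (t + 4)*(t^2 - 2*t) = t*(t + 4)*(t - 2)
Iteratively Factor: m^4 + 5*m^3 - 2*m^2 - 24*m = (m + 3)*(m^3 + 2*m^2 - 8*m) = m*(m + 3)*(m^2 + 2*m - 8) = m*(m + 3)*(m + 4)*(m - 2)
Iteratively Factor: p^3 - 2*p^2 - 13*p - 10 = (p - 5)*(p^2 + 3*p + 2) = (p - 5)*(p + 1)*(p + 2)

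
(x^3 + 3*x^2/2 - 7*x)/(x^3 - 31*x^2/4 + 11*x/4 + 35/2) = 2*x*(2*x + 7)/(4*x^2 - 23*x - 35)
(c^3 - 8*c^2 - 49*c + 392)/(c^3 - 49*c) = (c - 8)/c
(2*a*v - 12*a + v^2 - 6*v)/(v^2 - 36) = (2*a + v)/(v + 6)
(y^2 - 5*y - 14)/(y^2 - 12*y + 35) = (y + 2)/(y - 5)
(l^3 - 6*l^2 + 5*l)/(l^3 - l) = (l - 5)/(l + 1)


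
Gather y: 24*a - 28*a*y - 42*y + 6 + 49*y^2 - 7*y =24*a + 49*y^2 + y*(-28*a - 49) + 6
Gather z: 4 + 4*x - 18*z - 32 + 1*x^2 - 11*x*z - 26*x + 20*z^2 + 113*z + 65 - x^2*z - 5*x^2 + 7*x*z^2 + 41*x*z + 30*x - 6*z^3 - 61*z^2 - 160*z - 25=-4*x^2 + 8*x - 6*z^3 + z^2*(7*x - 41) + z*(-x^2 + 30*x - 65) + 12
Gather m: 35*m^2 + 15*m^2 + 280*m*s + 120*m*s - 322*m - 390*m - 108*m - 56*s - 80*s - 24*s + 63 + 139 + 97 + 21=50*m^2 + m*(400*s - 820) - 160*s + 320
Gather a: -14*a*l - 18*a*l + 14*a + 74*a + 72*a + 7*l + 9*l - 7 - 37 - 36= a*(160 - 32*l) + 16*l - 80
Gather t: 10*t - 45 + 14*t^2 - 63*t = 14*t^2 - 53*t - 45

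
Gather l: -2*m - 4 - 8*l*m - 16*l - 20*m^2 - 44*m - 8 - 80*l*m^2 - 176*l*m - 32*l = l*(-80*m^2 - 184*m - 48) - 20*m^2 - 46*m - 12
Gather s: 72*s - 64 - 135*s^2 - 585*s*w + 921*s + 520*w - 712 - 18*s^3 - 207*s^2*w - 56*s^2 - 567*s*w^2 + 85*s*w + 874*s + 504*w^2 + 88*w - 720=-18*s^3 + s^2*(-207*w - 191) + s*(-567*w^2 - 500*w + 1867) + 504*w^2 + 608*w - 1496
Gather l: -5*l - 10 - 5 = -5*l - 15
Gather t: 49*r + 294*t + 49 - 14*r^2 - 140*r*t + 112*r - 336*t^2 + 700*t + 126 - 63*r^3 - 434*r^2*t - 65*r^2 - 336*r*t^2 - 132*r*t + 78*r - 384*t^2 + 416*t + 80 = -63*r^3 - 79*r^2 + 239*r + t^2*(-336*r - 720) + t*(-434*r^2 - 272*r + 1410) + 255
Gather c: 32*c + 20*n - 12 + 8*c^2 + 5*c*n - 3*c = 8*c^2 + c*(5*n + 29) + 20*n - 12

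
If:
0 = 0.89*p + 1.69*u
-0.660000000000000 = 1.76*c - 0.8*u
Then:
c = 0.454545454545455*u - 0.375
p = -1.89887640449438*u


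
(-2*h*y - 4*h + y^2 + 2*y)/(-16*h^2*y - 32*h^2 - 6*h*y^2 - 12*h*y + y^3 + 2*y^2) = (-2*h + y)/(-16*h^2 - 6*h*y + y^2)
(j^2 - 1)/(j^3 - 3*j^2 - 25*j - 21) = (j - 1)/(j^2 - 4*j - 21)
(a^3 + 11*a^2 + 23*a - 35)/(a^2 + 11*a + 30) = (a^2 + 6*a - 7)/(a + 6)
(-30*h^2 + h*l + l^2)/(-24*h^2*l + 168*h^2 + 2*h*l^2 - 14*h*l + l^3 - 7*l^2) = (5*h - l)/(4*h*l - 28*h - l^2 + 7*l)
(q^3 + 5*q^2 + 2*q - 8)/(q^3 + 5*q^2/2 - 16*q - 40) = 2*(q^2 + q - 2)/(2*q^2 - 3*q - 20)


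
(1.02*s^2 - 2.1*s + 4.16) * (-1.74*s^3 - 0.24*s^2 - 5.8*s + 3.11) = -1.7748*s^5 + 3.4092*s^4 - 12.6504*s^3 + 14.3538*s^2 - 30.659*s + 12.9376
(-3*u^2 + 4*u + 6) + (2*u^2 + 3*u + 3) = -u^2 + 7*u + 9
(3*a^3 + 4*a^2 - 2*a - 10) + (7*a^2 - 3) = 3*a^3 + 11*a^2 - 2*a - 13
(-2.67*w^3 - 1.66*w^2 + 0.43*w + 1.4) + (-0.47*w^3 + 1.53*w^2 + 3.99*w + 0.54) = -3.14*w^3 - 0.13*w^2 + 4.42*w + 1.94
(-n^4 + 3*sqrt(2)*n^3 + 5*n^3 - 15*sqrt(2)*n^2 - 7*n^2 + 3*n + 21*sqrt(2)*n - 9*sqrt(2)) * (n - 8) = -n^5 + 3*sqrt(2)*n^4 + 13*n^4 - 39*sqrt(2)*n^3 - 47*n^3 + 59*n^2 + 141*sqrt(2)*n^2 - 177*sqrt(2)*n - 24*n + 72*sqrt(2)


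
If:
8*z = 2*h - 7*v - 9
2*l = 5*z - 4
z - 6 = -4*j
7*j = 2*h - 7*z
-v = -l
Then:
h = 196/27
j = 106/81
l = -7/81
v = -7/81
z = 62/81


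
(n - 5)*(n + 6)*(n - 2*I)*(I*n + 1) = I*n^4 + 3*n^3 + I*n^3 + 3*n^2 - 32*I*n^2 - 90*n - 2*I*n + 60*I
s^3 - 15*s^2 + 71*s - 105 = (s - 7)*(s - 5)*(s - 3)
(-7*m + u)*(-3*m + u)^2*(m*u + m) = -63*m^4*u - 63*m^4 + 51*m^3*u^2 + 51*m^3*u - 13*m^2*u^3 - 13*m^2*u^2 + m*u^4 + m*u^3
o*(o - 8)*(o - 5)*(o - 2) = o^4 - 15*o^3 + 66*o^2 - 80*o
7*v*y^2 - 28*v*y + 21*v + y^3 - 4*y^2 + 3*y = (7*v + y)*(y - 3)*(y - 1)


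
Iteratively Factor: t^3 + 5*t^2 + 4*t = (t + 4)*(t^2 + t) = t*(t + 4)*(t + 1)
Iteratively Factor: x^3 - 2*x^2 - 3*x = (x + 1)*(x^2 - 3*x) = x*(x + 1)*(x - 3)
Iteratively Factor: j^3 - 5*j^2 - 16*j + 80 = (j - 5)*(j^2 - 16) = (j - 5)*(j + 4)*(j - 4)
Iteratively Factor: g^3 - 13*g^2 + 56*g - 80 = (g - 4)*(g^2 - 9*g + 20) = (g - 4)^2*(g - 5)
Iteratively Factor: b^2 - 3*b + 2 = (b - 1)*(b - 2)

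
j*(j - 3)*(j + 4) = j^3 + j^2 - 12*j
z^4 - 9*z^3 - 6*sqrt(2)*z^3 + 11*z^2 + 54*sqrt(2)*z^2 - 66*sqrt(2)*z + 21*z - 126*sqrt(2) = (z - 7)*(z - 3)*(z + 1)*(z - 6*sqrt(2))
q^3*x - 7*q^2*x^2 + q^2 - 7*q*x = q*(q - 7*x)*(q*x + 1)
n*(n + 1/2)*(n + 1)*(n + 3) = n^4 + 9*n^3/2 + 5*n^2 + 3*n/2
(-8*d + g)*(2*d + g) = -16*d^2 - 6*d*g + g^2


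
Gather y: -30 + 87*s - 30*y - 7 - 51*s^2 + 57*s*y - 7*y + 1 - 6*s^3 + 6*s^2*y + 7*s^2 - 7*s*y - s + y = -6*s^3 - 44*s^2 + 86*s + y*(6*s^2 + 50*s - 36) - 36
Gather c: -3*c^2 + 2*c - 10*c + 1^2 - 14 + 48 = -3*c^2 - 8*c + 35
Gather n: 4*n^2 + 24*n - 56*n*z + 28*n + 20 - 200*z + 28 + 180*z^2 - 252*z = 4*n^2 + n*(52 - 56*z) + 180*z^2 - 452*z + 48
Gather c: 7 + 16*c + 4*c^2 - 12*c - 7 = 4*c^2 + 4*c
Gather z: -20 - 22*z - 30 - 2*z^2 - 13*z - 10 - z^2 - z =-3*z^2 - 36*z - 60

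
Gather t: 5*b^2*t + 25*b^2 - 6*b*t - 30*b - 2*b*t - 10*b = 25*b^2 - 40*b + t*(5*b^2 - 8*b)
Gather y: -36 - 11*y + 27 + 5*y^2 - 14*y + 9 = 5*y^2 - 25*y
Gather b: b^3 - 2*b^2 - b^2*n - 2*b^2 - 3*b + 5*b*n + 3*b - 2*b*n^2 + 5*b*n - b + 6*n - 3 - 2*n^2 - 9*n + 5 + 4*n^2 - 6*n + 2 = b^3 + b^2*(-n - 4) + b*(-2*n^2 + 10*n - 1) + 2*n^2 - 9*n + 4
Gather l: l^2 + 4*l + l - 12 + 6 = l^2 + 5*l - 6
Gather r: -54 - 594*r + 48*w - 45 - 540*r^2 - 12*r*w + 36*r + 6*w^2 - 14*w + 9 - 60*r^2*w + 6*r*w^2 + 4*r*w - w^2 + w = r^2*(-60*w - 540) + r*(6*w^2 - 8*w - 558) + 5*w^2 + 35*w - 90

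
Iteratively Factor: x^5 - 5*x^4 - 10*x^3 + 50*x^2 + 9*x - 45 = (x - 1)*(x^4 - 4*x^3 - 14*x^2 + 36*x + 45) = (x - 1)*(x + 1)*(x^3 - 5*x^2 - 9*x + 45) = (x - 5)*(x - 1)*(x + 1)*(x^2 - 9) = (x - 5)*(x - 1)*(x + 1)*(x + 3)*(x - 3)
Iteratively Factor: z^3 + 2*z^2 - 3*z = (z - 1)*(z^2 + 3*z) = (z - 1)*(z + 3)*(z)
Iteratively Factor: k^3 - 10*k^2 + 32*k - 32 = (k - 4)*(k^2 - 6*k + 8) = (k - 4)*(k - 2)*(k - 4)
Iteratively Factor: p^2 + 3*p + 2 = (p + 2)*(p + 1)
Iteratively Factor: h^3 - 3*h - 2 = (h + 1)*(h^2 - h - 2) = (h + 1)^2*(h - 2)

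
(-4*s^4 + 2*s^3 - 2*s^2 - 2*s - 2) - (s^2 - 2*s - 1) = -4*s^4 + 2*s^3 - 3*s^2 - 1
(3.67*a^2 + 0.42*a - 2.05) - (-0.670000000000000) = 3.67*a^2 + 0.42*a - 1.38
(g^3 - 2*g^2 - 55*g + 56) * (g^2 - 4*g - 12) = g^5 - 6*g^4 - 59*g^3 + 300*g^2 + 436*g - 672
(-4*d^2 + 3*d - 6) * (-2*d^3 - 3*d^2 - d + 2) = 8*d^5 + 6*d^4 + 7*d^3 + 7*d^2 + 12*d - 12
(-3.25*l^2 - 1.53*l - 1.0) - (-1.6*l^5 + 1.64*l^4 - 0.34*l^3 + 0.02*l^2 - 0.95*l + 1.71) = 1.6*l^5 - 1.64*l^4 + 0.34*l^3 - 3.27*l^2 - 0.58*l - 2.71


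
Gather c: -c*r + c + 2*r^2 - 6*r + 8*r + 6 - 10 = c*(1 - r) + 2*r^2 + 2*r - 4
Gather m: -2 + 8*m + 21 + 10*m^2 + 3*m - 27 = 10*m^2 + 11*m - 8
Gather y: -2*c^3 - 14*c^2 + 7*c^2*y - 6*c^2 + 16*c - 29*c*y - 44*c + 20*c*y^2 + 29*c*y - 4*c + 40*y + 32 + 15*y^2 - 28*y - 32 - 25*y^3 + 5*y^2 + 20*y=-2*c^3 - 20*c^2 - 32*c - 25*y^3 + y^2*(20*c + 20) + y*(7*c^2 + 32)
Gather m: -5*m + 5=5 - 5*m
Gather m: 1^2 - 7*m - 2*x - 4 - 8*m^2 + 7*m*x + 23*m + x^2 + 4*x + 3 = -8*m^2 + m*(7*x + 16) + x^2 + 2*x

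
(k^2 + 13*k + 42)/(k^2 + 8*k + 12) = (k + 7)/(k + 2)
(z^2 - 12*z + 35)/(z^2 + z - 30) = (z - 7)/(z + 6)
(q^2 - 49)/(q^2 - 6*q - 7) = (q + 7)/(q + 1)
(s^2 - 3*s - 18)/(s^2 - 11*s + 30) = (s + 3)/(s - 5)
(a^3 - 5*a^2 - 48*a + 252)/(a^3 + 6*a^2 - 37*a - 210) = (a - 6)/(a + 5)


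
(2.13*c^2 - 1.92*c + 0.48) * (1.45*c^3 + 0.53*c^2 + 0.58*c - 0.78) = 3.0885*c^5 - 1.6551*c^4 + 0.9138*c^3 - 2.5206*c^2 + 1.776*c - 0.3744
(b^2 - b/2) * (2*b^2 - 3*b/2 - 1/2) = 2*b^4 - 5*b^3/2 + b^2/4 + b/4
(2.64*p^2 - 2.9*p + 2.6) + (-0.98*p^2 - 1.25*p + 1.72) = 1.66*p^2 - 4.15*p + 4.32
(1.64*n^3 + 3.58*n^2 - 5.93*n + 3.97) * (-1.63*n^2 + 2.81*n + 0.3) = -2.6732*n^5 - 1.227*n^4 + 20.2177*n^3 - 22.0604*n^2 + 9.3767*n + 1.191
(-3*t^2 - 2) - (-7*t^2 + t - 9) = 4*t^2 - t + 7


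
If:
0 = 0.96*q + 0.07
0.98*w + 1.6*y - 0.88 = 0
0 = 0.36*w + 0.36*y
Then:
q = -0.07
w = -1.42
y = 1.42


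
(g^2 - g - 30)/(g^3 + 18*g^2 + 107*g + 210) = (g - 6)/(g^2 + 13*g + 42)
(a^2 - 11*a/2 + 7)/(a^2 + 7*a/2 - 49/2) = (a - 2)/(a + 7)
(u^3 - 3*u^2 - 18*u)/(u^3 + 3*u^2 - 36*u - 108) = u/(u + 6)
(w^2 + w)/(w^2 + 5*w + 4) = w/(w + 4)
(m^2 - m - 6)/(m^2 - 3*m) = (m + 2)/m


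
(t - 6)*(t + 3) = t^2 - 3*t - 18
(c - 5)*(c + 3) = c^2 - 2*c - 15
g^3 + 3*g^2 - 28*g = g*(g - 4)*(g + 7)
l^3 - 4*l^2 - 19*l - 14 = (l - 7)*(l + 1)*(l + 2)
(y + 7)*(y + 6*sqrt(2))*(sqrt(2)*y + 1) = sqrt(2)*y^3 + 7*sqrt(2)*y^2 + 13*y^2 + 6*sqrt(2)*y + 91*y + 42*sqrt(2)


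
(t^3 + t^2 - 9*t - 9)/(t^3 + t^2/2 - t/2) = 2*(t^2 - 9)/(t*(2*t - 1))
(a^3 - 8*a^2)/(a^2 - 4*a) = a*(a - 8)/(a - 4)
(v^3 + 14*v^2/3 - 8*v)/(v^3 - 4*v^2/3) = (v + 6)/v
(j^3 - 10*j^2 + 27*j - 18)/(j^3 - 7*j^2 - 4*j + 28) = (j^3 - 10*j^2 + 27*j - 18)/(j^3 - 7*j^2 - 4*j + 28)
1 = 1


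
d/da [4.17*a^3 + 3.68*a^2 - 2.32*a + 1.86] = 12.51*a^2 + 7.36*a - 2.32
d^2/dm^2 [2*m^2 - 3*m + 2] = 4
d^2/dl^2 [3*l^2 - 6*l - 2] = 6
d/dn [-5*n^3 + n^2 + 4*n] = -15*n^2 + 2*n + 4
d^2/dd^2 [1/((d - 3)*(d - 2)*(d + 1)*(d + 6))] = 2*(10*d^6 + 30*d^5 - 183*d^4 - 344*d^3 + 1443*d^2 - 1044*d + 972)/(d^12 + 6*d^11 - 57*d^10 - 232*d^9 + 1563*d^8 + 2094*d^7 - 19583*d^6 + 12564*d^5 + 56268*d^4 - 50112*d^3 - 73872*d^2 + 46656*d + 46656)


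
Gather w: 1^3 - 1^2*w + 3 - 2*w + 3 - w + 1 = 8 - 4*w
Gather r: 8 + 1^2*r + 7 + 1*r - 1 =2*r + 14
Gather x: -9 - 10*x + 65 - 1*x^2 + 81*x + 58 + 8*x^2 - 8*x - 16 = 7*x^2 + 63*x + 98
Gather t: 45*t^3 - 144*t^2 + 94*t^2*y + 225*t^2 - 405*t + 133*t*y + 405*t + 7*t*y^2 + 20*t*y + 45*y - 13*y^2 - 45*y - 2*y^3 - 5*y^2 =45*t^3 + t^2*(94*y + 81) + t*(7*y^2 + 153*y) - 2*y^3 - 18*y^2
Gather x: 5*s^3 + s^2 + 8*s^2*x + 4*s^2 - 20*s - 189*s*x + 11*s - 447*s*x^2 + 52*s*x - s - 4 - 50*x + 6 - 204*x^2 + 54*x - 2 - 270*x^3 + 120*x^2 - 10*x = 5*s^3 + 5*s^2 - 10*s - 270*x^3 + x^2*(-447*s - 84) + x*(8*s^2 - 137*s - 6)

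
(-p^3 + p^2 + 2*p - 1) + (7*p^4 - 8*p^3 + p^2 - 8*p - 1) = 7*p^4 - 9*p^3 + 2*p^2 - 6*p - 2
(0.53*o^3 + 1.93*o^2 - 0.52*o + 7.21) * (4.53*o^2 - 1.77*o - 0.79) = 2.4009*o^5 + 7.8048*o^4 - 6.1904*o^3 + 32.057*o^2 - 12.3509*o - 5.6959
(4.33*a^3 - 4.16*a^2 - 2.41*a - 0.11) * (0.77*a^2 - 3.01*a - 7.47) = 3.3341*a^5 - 16.2365*a^4 - 21.6792*a^3 + 38.2446*a^2 + 18.3338*a + 0.8217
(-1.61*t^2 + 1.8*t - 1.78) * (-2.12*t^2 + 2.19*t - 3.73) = 3.4132*t^4 - 7.3419*t^3 + 13.7209*t^2 - 10.6122*t + 6.6394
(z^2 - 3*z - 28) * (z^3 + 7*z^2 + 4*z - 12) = z^5 + 4*z^4 - 45*z^3 - 220*z^2 - 76*z + 336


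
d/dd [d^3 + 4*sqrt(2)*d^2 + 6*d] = 3*d^2 + 8*sqrt(2)*d + 6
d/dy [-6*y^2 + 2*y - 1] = 2 - 12*y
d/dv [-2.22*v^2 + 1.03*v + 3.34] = 1.03 - 4.44*v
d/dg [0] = 0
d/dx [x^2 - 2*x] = 2*x - 2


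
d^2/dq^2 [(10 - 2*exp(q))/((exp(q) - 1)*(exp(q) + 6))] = 2*(-exp(4*q) + 25*exp(3*q) + 39*exp(2*q) + 215*exp(q) + 114)*exp(q)/(exp(6*q) + 15*exp(5*q) + 57*exp(4*q) - 55*exp(3*q) - 342*exp(2*q) + 540*exp(q) - 216)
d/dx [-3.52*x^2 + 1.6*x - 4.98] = 1.6 - 7.04*x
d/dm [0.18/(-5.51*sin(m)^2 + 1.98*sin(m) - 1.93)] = (1.9836*sin(m) - 0.3564)*cos(m)/(5.51*sin(m)^2 - 1.98*sin(m) + 1.93)^2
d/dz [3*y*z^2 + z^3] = 3*z*(2*y + z)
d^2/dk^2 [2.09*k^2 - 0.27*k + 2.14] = 4.18000000000000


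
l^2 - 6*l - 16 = (l - 8)*(l + 2)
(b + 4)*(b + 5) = b^2 + 9*b + 20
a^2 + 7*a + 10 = (a + 2)*(a + 5)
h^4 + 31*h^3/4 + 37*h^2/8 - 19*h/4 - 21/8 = (h - 3/4)*(h + 1/2)*(h + 1)*(h + 7)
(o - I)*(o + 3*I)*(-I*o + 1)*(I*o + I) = o^4 + o^3 + 3*I*o^3 + o^2 + 3*I*o^2 + o + 3*I*o + 3*I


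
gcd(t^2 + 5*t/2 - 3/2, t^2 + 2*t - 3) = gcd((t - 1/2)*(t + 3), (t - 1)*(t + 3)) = t + 3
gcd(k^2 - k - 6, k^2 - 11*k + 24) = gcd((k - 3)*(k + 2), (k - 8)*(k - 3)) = k - 3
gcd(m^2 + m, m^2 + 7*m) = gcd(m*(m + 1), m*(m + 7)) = m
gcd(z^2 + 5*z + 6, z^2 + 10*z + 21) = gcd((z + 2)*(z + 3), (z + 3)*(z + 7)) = z + 3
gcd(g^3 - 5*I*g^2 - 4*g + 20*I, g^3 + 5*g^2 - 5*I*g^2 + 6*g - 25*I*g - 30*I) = g^2 + g*(2 - 5*I) - 10*I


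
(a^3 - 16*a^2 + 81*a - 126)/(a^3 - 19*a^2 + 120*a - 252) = (a - 3)/(a - 6)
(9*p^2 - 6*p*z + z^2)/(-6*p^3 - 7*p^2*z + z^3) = (-3*p + z)/(2*p^2 + 3*p*z + z^2)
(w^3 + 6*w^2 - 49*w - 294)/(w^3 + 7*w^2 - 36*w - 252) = (w - 7)/(w - 6)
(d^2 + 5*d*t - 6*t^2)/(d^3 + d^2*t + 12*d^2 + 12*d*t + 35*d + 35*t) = (d^2 + 5*d*t - 6*t^2)/(d^3 + d^2*t + 12*d^2 + 12*d*t + 35*d + 35*t)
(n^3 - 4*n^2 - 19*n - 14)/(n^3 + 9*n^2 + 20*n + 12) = (n - 7)/(n + 6)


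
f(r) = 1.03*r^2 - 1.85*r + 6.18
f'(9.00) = 16.69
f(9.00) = 72.96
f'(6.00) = 10.51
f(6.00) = 32.16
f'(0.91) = 0.02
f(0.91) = 5.35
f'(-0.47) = -2.82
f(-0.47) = 7.28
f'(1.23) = 0.68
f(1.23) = 5.46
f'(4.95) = 8.35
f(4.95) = 22.26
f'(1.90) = 2.06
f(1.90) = 6.38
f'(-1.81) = -5.58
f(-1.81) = 12.90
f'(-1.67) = -5.29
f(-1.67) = 12.14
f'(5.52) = 9.52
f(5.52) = 27.35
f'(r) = 2.06*r - 1.85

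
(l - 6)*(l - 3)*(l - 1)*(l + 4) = l^4 - 6*l^3 - 13*l^2 + 90*l - 72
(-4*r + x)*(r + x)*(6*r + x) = -24*r^3 - 22*r^2*x + 3*r*x^2 + x^3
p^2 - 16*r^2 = (p - 4*r)*(p + 4*r)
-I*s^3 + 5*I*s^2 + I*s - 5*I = (s - 5)*(s - 1)*(-I*s - I)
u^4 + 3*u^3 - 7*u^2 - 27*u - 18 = (u - 3)*(u + 1)*(u + 2)*(u + 3)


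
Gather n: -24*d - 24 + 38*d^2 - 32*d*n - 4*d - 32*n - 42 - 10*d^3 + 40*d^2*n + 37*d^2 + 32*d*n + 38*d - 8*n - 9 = -10*d^3 + 75*d^2 + 10*d + n*(40*d^2 - 40) - 75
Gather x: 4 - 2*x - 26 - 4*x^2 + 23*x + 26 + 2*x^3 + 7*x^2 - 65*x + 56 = 2*x^3 + 3*x^2 - 44*x + 60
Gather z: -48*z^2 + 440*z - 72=-48*z^2 + 440*z - 72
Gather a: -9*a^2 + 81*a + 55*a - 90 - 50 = -9*a^2 + 136*a - 140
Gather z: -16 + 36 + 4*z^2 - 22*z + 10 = 4*z^2 - 22*z + 30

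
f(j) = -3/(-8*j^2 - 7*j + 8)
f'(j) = -3*(16*j + 7)/(-8*j^2 - 7*j + 8)^2 = 3*(-16*j - 7)/(8*j^2 + 7*j - 8)^2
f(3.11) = 0.03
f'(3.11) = -0.02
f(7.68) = 0.01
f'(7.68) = -0.00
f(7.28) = 0.01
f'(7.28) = -0.00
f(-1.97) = 0.32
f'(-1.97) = 0.86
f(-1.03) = -0.45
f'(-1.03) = 0.63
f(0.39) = -0.74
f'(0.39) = -2.42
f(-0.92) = -0.39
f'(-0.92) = 0.39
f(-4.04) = 0.03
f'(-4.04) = 0.02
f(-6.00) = 0.01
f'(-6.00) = 0.00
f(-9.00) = 0.01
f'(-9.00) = 0.00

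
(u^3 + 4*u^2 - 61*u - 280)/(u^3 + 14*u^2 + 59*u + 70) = (u - 8)/(u + 2)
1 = 1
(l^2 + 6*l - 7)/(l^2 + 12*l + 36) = (l^2 + 6*l - 7)/(l^2 + 12*l + 36)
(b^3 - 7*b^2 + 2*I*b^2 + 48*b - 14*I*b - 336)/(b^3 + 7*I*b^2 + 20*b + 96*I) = (b^2 - b*(7 + 6*I) + 42*I)/(b^2 - I*b + 12)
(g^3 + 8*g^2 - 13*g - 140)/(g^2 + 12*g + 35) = g - 4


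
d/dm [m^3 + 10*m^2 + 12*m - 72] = 3*m^2 + 20*m + 12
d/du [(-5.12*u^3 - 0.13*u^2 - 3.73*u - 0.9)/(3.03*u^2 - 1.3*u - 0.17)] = (-15.5136*u^4 + 13.312*u^3 + 14.0821*u^2 + 5.4982*u - 0.5359)/(9.1809*u^4 - 7.878*u^3 + 0.6598*u^2 + 0.442*u + 0.0289)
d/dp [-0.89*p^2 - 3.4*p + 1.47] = -1.78*p - 3.4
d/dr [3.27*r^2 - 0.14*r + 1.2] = 6.54*r - 0.14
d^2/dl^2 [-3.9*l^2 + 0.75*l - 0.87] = -7.80000000000000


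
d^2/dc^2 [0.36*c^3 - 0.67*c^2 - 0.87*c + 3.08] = 2.16*c - 1.34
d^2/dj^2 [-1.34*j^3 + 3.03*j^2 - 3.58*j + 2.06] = 6.06 - 8.04*j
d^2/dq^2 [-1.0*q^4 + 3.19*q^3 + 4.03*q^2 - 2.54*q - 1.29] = -12.0*q^2 + 19.14*q + 8.06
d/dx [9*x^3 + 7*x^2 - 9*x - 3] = 27*x^2 + 14*x - 9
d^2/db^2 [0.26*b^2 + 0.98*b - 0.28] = 0.520000000000000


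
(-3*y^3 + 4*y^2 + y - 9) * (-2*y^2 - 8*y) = 6*y^5 + 16*y^4 - 34*y^3 + 10*y^2 + 72*y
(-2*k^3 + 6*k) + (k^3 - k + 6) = -k^3 + 5*k + 6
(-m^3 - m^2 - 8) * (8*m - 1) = -8*m^4 - 7*m^3 + m^2 - 64*m + 8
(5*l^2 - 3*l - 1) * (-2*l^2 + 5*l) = -10*l^4 + 31*l^3 - 13*l^2 - 5*l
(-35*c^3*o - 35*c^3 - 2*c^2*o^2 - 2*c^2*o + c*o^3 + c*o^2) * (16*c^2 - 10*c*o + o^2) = -560*c^5*o - 560*c^5 + 318*c^4*o^2 + 318*c^4*o + c^3*o^3 + c^3*o^2 - 12*c^2*o^4 - 12*c^2*o^3 + c*o^5 + c*o^4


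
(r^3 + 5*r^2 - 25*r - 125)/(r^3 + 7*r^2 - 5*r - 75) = (r - 5)/(r - 3)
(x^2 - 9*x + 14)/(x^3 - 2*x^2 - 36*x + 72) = (x - 7)/(x^2 - 36)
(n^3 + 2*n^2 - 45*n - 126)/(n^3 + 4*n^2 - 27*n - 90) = (n - 7)/(n - 5)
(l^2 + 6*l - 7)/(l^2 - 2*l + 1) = (l + 7)/(l - 1)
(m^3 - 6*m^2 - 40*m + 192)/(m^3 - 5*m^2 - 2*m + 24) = (m^2 - 2*m - 48)/(m^2 - m - 6)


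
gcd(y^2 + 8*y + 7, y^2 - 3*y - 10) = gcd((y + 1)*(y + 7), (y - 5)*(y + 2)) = 1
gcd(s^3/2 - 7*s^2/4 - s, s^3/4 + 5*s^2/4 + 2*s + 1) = 1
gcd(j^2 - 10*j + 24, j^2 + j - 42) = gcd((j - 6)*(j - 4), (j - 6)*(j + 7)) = j - 6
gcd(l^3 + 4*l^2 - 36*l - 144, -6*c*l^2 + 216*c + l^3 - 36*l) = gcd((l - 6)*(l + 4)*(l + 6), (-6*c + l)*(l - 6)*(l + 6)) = l^2 - 36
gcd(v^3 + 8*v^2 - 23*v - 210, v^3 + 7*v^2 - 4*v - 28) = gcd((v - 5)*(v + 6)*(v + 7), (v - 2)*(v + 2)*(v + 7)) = v + 7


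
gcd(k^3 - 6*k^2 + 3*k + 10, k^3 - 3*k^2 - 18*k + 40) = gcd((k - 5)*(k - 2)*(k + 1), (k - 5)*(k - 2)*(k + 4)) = k^2 - 7*k + 10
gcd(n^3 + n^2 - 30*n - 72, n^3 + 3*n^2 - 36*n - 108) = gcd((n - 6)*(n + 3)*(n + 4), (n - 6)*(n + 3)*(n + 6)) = n^2 - 3*n - 18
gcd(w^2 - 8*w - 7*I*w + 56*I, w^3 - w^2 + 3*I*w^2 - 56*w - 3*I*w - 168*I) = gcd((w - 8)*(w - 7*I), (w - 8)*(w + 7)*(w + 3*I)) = w - 8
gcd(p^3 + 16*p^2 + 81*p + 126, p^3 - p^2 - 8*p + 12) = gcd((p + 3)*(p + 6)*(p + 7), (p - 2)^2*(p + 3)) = p + 3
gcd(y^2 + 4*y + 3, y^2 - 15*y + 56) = 1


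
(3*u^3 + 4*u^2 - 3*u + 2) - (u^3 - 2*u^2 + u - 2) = 2*u^3 + 6*u^2 - 4*u + 4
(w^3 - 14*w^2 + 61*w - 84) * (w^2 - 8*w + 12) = w^5 - 22*w^4 + 185*w^3 - 740*w^2 + 1404*w - 1008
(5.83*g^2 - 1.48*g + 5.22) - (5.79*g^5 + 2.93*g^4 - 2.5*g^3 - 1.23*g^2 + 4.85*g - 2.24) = -5.79*g^5 - 2.93*g^4 + 2.5*g^3 + 7.06*g^2 - 6.33*g + 7.46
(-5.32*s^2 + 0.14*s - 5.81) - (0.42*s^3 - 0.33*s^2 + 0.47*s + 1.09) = -0.42*s^3 - 4.99*s^2 - 0.33*s - 6.9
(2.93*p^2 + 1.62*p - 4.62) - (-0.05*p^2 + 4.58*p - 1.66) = 2.98*p^2 - 2.96*p - 2.96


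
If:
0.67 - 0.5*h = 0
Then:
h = 1.34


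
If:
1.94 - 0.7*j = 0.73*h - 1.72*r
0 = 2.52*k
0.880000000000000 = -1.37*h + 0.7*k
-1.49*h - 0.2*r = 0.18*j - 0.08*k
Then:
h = -0.64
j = 4.73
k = 0.00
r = 0.53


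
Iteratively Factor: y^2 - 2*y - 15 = (y - 5)*(y + 3)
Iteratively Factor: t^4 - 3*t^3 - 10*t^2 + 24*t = (t)*(t^3 - 3*t^2 - 10*t + 24) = t*(t - 4)*(t^2 + t - 6) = t*(t - 4)*(t - 2)*(t + 3)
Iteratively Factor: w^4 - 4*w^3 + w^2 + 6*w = (w - 3)*(w^3 - w^2 - 2*w) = (w - 3)*(w - 2)*(w^2 + w) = w*(w - 3)*(w - 2)*(w + 1)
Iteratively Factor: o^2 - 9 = (o - 3)*(o + 3)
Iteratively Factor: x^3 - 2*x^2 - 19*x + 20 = (x + 4)*(x^2 - 6*x + 5) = (x - 1)*(x + 4)*(x - 5)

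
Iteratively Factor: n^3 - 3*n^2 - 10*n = (n + 2)*(n^2 - 5*n) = (n - 5)*(n + 2)*(n)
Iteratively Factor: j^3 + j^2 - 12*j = (j)*(j^2 + j - 12) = j*(j + 4)*(j - 3)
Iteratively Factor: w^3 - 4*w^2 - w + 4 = (w + 1)*(w^2 - 5*w + 4) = (w - 1)*(w + 1)*(w - 4)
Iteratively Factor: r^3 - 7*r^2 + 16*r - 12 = (r - 3)*(r^2 - 4*r + 4) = (r - 3)*(r - 2)*(r - 2)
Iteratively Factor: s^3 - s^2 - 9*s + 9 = (s - 1)*(s^2 - 9) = (s - 1)*(s + 3)*(s - 3)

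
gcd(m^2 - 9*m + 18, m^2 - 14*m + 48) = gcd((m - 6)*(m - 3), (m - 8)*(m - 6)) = m - 6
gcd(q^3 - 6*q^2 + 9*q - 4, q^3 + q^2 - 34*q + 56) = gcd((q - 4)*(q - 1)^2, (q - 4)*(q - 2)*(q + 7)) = q - 4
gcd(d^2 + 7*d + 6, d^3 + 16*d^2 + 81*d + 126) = d + 6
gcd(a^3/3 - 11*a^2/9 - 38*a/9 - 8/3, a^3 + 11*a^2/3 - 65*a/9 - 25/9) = 1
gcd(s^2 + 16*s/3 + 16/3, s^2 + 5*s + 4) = s + 4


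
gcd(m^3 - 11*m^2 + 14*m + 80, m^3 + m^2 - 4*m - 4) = m + 2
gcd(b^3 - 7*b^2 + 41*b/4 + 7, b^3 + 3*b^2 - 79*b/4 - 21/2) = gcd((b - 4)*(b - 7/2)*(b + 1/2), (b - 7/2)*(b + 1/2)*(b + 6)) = b^2 - 3*b - 7/4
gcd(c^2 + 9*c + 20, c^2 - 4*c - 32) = c + 4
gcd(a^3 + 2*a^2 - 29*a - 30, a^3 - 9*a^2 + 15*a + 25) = a^2 - 4*a - 5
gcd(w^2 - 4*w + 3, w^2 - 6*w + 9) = w - 3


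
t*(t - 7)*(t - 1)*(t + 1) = t^4 - 7*t^3 - t^2 + 7*t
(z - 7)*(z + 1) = z^2 - 6*z - 7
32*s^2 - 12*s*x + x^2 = (-8*s + x)*(-4*s + x)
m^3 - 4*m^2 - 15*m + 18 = (m - 6)*(m - 1)*(m + 3)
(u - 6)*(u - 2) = u^2 - 8*u + 12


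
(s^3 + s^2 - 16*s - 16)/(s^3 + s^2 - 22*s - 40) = (s^2 - 3*s - 4)/(s^2 - 3*s - 10)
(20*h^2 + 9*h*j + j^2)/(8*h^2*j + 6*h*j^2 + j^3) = (5*h + j)/(j*(2*h + j))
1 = 1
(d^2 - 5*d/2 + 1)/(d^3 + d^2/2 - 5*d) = (2*d - 1)/(d*(2*d + 5))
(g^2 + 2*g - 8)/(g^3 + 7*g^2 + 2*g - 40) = 1/(g + 5)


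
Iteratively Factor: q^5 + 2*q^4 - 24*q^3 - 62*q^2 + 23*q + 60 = (q + 1)*(q^4 + q^3 - 25*q^2 - 37*q + 60) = (q - 1)*(q + 1)*(q^3 + 2*q^2 - 23*q - 60) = (q - 1)*(q + 1)*(q + 3)*(q^2 - q - 20) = (q - 1)*(q + 1)*(q + 3)*(q + 4)*(q - 5)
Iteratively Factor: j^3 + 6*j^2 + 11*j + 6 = (j + 3)*(j^2 + 3*j + 2) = (j + 2)*(j + 3)*(j + 1)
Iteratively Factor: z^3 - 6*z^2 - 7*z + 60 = (z - 5)*(z^2 - z - 12) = (z - 5)*(z - 4)*(z + 3)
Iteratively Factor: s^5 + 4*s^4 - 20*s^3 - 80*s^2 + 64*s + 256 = (s + 2)*(s^4 + 2*s^3 - 24*s^2 - 32*s + 128) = (s + 2)*(s + 4)*(s^3 - 2*s^2 - 16*s + 32) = (s + 2)*(s + 4)^2*(s^2 - 6*s + 8) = (s - 4)*(s + 2)*(s + 4)^2*(s - 2)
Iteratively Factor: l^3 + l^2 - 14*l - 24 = (l + 3)*(l^2 - 2*l - 8) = (l - 4)*(l + 3)*(l + 2)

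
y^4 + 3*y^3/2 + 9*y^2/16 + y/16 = y*(y + 1/4)^2*(y + 1)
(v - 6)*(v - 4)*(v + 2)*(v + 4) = v^4 - 4*v^3 - 28*v^2 + 64*v + 192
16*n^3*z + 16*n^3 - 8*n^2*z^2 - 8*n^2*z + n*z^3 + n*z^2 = (-4*n + z)^2*(n*z + n)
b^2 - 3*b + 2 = (b - 2)*(b - 1)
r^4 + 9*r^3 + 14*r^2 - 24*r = r*(r - 1)*(r + 4)*(r + 6)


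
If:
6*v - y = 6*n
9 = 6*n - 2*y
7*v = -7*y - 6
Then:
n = 41/42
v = 5/7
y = -11/7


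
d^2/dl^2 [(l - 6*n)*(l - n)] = 2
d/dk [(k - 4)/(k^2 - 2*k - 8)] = -1/(k^2 + 4*k + 4)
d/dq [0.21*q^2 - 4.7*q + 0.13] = 0.42*q - 4.7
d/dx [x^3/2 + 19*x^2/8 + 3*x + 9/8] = 3*x^2/2 + 19*x/4 + 3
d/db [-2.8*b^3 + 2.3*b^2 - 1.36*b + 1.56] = -8.4*b^2 + 4.6*b - 1.36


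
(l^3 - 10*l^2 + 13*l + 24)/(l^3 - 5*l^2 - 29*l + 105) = (l^2 - 7*l - 8)/(l^2 - 2*l - 35)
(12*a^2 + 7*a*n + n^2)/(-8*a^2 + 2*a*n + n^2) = (-3*a - n)/(2*a - n)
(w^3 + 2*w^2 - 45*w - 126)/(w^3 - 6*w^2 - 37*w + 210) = (w + 3)/(w - 5)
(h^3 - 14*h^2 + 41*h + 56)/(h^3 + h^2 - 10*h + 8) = (h^3 - 14*h^2 + 41*h + 56)/(h^3 + h^2 - 10*h + 8)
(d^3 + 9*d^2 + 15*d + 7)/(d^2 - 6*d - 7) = (d^2 + 8*d + 7)/(d - 7)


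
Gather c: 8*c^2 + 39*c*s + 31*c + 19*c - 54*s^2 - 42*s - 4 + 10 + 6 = 8*c^2 + c*(39*s + 50) - 54*s^2 - 42*s + 12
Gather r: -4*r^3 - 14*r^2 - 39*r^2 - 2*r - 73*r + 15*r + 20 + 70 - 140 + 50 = -4*r^3 - 53*r^2 - 60*r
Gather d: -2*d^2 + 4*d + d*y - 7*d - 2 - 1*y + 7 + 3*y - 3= -2*d^2 + d*(y - 3) + 2*y + 2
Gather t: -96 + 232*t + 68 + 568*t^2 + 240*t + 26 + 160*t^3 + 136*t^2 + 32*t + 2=160*t^3 + 704*t^2 + 504*t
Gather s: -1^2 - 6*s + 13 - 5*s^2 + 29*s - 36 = -5*s^2 + 23*s - 24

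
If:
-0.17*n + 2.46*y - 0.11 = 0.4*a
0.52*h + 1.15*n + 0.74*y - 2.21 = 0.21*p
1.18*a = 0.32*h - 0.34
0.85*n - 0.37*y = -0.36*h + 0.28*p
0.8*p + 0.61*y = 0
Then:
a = 11.80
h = 44.57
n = -18.75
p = -0.51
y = 0.67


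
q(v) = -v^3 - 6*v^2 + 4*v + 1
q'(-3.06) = 12.63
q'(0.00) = 4.00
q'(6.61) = -206.40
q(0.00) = 1.00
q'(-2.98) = 13.12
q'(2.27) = -38.70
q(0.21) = 1.57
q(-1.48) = -14.82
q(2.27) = -32.53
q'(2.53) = -45.56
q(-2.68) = -33.57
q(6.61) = -523.52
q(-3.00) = -38.00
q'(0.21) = 1.35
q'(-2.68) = 14.61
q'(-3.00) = 13.00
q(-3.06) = -38.77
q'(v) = -3*v^2 - 12*v + 4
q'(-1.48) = 15.19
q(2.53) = -43.48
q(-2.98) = -37.74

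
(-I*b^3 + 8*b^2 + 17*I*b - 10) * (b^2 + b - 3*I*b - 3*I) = -I*b^5 + 5*b^4 - I*b^4 + 5*b^3 - 7*I*b^3 + 41*b^2 - 7*I*b^2 + 41*b + 30*I*b + 30*I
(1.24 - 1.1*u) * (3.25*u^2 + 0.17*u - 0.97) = -3.575*u^3 + 3.843*u^2 + 1.2778*u - 1.2028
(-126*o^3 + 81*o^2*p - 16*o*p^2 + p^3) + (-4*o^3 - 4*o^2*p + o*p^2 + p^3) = -130*o^3 + 77*o^2*p - 15*o*p^2 + 2*p^3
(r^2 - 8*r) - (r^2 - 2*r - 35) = 35 - 6*r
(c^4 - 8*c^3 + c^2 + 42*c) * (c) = c^5 - 8*c^4 + c^3 + 42*c^2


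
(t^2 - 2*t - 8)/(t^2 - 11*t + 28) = (t + 2)/(t - 7)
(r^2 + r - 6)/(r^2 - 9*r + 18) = (r^2 + r - 6)/(r^2 - 9*r + 18)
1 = 1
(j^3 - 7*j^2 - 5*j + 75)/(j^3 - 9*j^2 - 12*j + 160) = (j^2 - 2*j - 15)/(j^2 - 4*j - 32)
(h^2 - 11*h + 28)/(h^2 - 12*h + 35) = (h - 4)/(h - 5)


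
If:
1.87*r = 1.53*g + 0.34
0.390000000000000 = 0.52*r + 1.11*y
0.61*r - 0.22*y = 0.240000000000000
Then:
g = 0.32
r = 0.44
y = 0.14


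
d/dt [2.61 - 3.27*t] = -3.27000000000000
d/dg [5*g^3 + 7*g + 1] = 15*g^2 + 7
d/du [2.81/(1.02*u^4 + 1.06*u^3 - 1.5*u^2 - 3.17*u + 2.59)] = (-11.4648*u^3 - 8.9358*u^2 + 8.43*u + 8.9077)/(1.02*u^4 + 1.06*u^3 - 1.5*u^2 - 3.17*u + 2.59)^2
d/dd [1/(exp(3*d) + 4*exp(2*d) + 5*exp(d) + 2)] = (-3*exp(2*d) - 8*exp(d) - 5)*exp(d)/(exp(3*d) + 4*exp(2*d) + 5*exp(d) + 2)^2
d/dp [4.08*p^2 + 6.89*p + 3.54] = 8.16*p + 6.89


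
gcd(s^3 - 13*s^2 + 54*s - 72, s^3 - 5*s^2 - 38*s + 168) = s - 4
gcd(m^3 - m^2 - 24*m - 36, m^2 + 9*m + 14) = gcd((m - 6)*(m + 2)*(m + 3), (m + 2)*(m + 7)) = m + 2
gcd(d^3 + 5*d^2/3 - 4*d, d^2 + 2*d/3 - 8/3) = d - 4/3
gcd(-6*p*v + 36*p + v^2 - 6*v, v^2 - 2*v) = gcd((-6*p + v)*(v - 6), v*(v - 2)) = 1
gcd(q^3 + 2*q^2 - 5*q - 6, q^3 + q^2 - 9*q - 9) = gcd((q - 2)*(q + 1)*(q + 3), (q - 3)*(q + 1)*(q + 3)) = q^2 + 4*q + 3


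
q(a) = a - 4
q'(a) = 1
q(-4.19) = -8.19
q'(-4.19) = 1.00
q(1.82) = -2.18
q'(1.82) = 1.00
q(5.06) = 1.06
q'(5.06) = 1.00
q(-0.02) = -4.02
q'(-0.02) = 1.00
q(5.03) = 1.03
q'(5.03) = 1.00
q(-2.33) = -6.33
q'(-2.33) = 1.00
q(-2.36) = -6.36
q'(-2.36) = 1.00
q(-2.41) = -6.41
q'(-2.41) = 1.00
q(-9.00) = -13.00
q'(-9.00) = 1.00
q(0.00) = -4.00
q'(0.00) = 1.00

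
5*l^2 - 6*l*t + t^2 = (-5*l + t)*(-l + t)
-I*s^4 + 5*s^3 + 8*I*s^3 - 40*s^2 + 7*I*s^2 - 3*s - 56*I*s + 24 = (s - 8)*(s + I)*(s + 3*I)*(-I*s + 1)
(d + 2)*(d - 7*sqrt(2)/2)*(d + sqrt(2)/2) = d^3 - 3*sqrt(2)*d^2 + 2*d^2 - 6*sqrt(2)*d - 7*d/2 - 7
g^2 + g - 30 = (g - 5)*(g + 6)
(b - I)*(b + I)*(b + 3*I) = b^3 + 3*I*b^2 + b + 3*I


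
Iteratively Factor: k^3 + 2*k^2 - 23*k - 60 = (k - 5)*(k^2 + 7*k + 12) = (k - 5)*(k + 4)*(k + 3)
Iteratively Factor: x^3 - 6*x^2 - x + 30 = (x + 2)*(x^2 - 8*x + 15) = (x - 5)*(x + 2)*(x - 3)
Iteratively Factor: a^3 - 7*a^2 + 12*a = (a)*(a^2 - 7*a + 12) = a*(a - 4)*(a - 3)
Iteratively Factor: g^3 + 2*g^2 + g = (g + 1)*(g^2 + g) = (g + 1)^2*(g)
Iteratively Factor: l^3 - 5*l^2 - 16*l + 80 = (l - 5)*(l^2 - 16) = (l - 5)*(l + 4)*(l - 4)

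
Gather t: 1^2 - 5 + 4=0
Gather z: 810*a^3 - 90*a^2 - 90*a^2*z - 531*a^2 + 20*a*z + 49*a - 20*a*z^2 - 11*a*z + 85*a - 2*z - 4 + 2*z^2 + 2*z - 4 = 810*a^3 - 621*a^2 + 134*a + z^2*(2 - 20*a) + z*(-90*a^2 + 9*a) - 8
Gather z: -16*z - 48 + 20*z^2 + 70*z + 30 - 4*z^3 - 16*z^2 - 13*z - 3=-4*z^3 + 4*z^2 + 41*z - 21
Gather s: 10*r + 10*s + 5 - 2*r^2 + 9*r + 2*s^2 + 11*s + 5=-2*r^2 + 19*r + 2*s^2 + 21*s + 10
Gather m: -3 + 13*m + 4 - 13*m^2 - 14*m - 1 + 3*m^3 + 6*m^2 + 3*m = 3*m^3 - 7*m^2 + 2*m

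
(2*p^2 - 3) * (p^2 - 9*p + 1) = 2*p^4 - 18*p^3 - p^2 + 27*p - 3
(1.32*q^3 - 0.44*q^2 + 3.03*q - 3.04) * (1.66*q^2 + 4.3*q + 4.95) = 2.1912*q^5 + 4.9456*q^4 + 9.6718*q^3 + 5.8046*q^2 + 1.9265*q - 15.048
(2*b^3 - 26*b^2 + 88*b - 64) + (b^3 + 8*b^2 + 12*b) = 3*b^3 - 18*b^2 + 100*b - 64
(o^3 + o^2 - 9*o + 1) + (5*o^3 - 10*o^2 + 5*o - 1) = 6*o^3 - 9*o^2 - 4*o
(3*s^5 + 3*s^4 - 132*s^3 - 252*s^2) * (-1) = -3*s^5 - 3*s^4 + 132*s^3 + 252*s^2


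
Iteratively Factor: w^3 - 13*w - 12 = (w + 1)*(w^2 - w - 12) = (w - 4)*(w + 1)*(w + 3)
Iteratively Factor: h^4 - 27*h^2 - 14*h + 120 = (h - 2)*(h^3 + 2*h^2 - 23*h - 60) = (h - 2)*(h + 4)*(h^2 - 2*h - 15) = (h - 5)*(h - 2)*(h + 4)*(h + 3)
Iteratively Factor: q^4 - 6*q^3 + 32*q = (q)*(q^3 - 6*q^2 + 32) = q*(q + 2)*(q^2 - 8*q + 16) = q*(q - 4)*(q + 2)*(q - 4)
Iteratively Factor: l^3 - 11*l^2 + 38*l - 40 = (l - 5)*(l^2 - 6*l + 8) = (l - 5)*(l - 4)*(l - 2)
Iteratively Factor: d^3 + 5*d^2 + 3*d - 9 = (d - 1)*(d^2 + 6*d + 9) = (d - 1)*(d + 3)*(d + 3)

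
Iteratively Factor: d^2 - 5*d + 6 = (d - 3)*(d - 2)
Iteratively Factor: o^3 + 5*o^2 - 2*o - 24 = (o - 2)*(o^2 + 7*o + 12) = (o - 2)*(o + 4)*(o + 3)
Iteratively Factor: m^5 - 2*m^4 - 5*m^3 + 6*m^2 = (m - 3)*(m^4 + m^3 - 2*m^2) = (m - 3)*(m + 2)*(m^3 - m^2) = (m - 3)*(m - 1)*(m + 2)*(m^2) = m*(m - 3)*(m - 1)*(m + 2)*(m)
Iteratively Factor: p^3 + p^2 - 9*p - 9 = (p - 3)*(p^2 + 4*p + 3) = (p - 3)*(p + 1)*(p + 3)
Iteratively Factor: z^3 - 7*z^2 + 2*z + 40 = (z - 4)*(z^2 - 3*z - 10) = (z - 5)*(z - 4)*(z + 2)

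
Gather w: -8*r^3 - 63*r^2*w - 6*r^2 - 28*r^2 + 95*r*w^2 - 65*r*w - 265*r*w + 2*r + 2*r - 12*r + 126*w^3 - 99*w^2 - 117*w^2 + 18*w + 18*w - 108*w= -8*r^3 - 34*r^2 - 8*r + 126*w^3 + w^2*(95*r - 216) + w*(-63*r^2 - 330*r - 72)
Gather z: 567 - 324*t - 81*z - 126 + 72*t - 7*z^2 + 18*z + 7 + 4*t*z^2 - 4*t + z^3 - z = -256*t + z^3 + z^2*(4*t - 7) - 64*z + 448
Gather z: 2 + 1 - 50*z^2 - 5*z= -50*z^2 - 5*z + 3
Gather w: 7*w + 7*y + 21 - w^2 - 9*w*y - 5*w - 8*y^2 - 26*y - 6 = -w^2 + w*(2 - 9*y) - 8*y^2 - 19*y + 15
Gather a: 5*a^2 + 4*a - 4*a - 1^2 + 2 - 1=5*a^2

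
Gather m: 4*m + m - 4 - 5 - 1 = 5*m - 10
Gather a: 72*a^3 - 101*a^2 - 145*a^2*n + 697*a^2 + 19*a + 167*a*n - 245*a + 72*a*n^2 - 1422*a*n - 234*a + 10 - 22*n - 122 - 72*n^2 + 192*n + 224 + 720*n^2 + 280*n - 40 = 72*a^3 + a^2*(596 - 145*n) + a*(72*n^2 - 1255*n - 460) + 648*n^2 + 450*n + 72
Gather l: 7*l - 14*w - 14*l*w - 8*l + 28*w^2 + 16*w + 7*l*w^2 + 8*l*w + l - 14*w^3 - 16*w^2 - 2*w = l*(7*w^2 - 6*w) - 14*w^3 + 12*w^2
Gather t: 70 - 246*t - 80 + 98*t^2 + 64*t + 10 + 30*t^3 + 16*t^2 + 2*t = 30*t^3 + 114*t^2 - 180*t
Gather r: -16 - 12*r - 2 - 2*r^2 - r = -2*r^2 - 13*r - 18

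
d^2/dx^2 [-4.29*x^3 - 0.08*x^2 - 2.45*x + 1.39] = -25.74*x - 0.16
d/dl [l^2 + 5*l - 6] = 2*l + 5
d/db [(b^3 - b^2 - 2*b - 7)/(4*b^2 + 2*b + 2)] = (b^4 + b^3 + 3*b^2 + 13*b + 5/2)/(4*b^4 + 4*b^3 + 5*b^2 + 2*b + 1)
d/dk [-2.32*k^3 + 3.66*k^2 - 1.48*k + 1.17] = -6.96*k^2 + 7.32*k - 1.48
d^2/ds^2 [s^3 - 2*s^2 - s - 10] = 6*s - 4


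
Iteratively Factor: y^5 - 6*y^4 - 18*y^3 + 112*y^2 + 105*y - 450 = (y - 2)*(y^4 - 4*y^3 - 26*y^2 + 60*y + 225) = (y - 5)*(y - 2)*(y^3 + y^2 - 21*y - 45) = (y - 5)*(y - 2)*(y + 3)*(y^2 - 2*y - 15) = (y - 5)^2*(y - 2)*(y + 3)*(y + 3)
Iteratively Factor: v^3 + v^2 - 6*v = (v - 2)*(v^2 + 3*v) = v*(v - 2)*(v + 3)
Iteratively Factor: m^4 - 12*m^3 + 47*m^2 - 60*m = (m - 5)*(m^3 - 7*m^2 + 12*m) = (m - 5)*(m - 3)*(m^2 - 4*m) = (m - 5)*(m - 4)*(m - 3)*(m)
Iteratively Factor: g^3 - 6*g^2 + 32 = (g - 4)*(g^2 - 2*g - 8) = (g - 4)^2*(g + 2)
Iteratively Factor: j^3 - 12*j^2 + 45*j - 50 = (j - 5)*(j^2 - 7*j + 10) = (j - 5)^2*(j - 2)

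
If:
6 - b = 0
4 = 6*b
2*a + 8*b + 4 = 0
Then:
No Solution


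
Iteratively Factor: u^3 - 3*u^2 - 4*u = (u + 1)*(u^2 - 4*u) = u*(u + 1)*(u - 4)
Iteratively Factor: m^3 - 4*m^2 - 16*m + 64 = (m - 4)*(m^2 - 16) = (m - 4)*(m + 4)*(m - 4)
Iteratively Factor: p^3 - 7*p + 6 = (p + 3)*(p^2 - 3*p + 2) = (p - 1)*(p + 3)*(p - 2)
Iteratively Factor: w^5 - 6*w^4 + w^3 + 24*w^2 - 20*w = (w + 2)*(w^4 - 8*w^3 + 17*w^2 - 10*w) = w*(w + 2)*(w^3 - 8*w^2 + 17*w - 10) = w*(w - 5)*(w + 2)*(w^2 - 3*w + 2) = w*(w - 5)*(w - 2)*(w + 2)*(w - 1)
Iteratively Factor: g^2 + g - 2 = (g + 2)*(g - 1)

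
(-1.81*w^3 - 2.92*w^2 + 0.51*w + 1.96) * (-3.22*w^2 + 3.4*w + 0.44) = 5.8282*w^5 + 3.2484*w^4 - 12.3666*w^3 - 5.862*w^2 + 6.8884*w + 0.8624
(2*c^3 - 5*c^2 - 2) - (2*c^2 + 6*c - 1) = 2*c^3 - 7*c^2 - 6*c - 1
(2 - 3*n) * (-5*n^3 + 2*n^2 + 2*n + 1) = 15*n^4 - 16*n^3 - 2*n^2 + n + 2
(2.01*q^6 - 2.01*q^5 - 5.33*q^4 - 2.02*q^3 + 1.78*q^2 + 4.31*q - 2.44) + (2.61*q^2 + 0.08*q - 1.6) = 2.01*q^6 - 2.01*q^5 - 5.33*q^4 - 2.02*q^3 + 4.39*q^2 + 4.39*q - 4.04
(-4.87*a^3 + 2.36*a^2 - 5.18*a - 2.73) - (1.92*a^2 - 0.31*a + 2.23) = -4.87*a^3 + 0.44*a^2 - 4.87*a - 4.96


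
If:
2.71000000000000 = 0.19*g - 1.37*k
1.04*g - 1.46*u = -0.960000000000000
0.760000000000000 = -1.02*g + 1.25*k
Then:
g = -3.82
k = -2.51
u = -2.06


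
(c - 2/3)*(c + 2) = c^2 + 4*c/3 - 4/3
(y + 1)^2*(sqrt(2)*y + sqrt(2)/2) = sqrt(2)*y^3 + 5*sqrt(2)*y^2/2 + 2*sqrt(2)*y + sqrt(2)/2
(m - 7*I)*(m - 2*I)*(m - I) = m^3 - 10*I*m^2 - 23*m + 14*I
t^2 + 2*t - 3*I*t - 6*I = (t + 2)*(t - 3*I)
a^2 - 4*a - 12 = (a - 6)*(a + 2)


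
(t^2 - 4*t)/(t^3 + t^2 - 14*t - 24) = t/(t^2 + 5*t + 6)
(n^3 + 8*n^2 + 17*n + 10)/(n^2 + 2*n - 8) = (n^3 + 8*n^2 + 17*n + 10)/(n^2 + 2*n - 8)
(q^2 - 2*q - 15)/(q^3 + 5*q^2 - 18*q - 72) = (q - 5)/(q^2 + 2*q - 24)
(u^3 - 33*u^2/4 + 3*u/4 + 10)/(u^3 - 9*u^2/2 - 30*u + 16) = (4*u^2 - u - 5)/(2*(2*u^2 + 7*u - 4))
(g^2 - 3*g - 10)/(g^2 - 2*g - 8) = (g - 5)/(g - 4)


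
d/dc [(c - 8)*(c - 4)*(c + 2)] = 3*c^2 - 20*c + 8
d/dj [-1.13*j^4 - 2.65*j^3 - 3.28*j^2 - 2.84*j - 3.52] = -4.52*j^3 - 7.95*j^2 - 6.56*j - 2.84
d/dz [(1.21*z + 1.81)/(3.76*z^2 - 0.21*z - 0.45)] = (4.5496*z^2 - 0.2541*z - (1.21*z + 1.81)*(7.52*z - 0.21) - 0.5445)/(-3.76*z^2 + 0.21*z + 0.45)^2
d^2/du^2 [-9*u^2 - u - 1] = -18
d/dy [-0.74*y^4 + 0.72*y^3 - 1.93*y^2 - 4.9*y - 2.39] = -2.96*y^3 + 2.16*y^2 - 3.86*y - 4.9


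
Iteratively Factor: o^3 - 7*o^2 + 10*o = (o)*(o^2 - 7*o + 10) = o*(o - 5)*(o - 2)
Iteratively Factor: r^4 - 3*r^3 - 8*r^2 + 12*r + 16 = (r + 1)*(r^3 - 4*r^2 - 4*r + 16) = (r + 1)*(r + 2)*(r^2 - 6*r + 8) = (r - 4)*(r + 1)*(r + 2)*(r - 2)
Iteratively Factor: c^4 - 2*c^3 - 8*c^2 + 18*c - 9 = (c - 1)*(c^3 - c^2 - 9*c + 9) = (c - 3)*(c - 1)*(c^2 + 2*c - 3) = (c - 3)*(c - 1)^2*(c + 3)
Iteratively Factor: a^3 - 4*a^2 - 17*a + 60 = (a + 4)*(a^2 - 8*a + 15) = (a - 5)*(a + 4)*(a - 3)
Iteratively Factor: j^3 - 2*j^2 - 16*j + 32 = (j - 4)*(j^2 + 2*j - 8) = (j - 4)*(j + 4)*(j - 2)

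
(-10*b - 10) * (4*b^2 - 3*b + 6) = -40*b^3 - 10*b^2 - 30*b - 60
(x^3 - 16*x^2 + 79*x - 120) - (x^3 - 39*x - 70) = -16*x^2 + 118*x - 50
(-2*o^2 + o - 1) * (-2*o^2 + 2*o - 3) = 4*o^4 - 6*o^3 + 10*o^2 - 5*o + 3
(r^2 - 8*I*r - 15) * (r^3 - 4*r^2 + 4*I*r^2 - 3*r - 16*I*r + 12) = r^5 - 4*r^4 - 4*I*r^4 + 14*r^3 + 16*I*r^3 - 56*r^2 - 36*I*r^2 + 45*r + 144*I*r - 180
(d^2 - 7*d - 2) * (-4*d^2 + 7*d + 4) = -4*d^4 + 35*d^3 - 37*d^2 - 42*d - 8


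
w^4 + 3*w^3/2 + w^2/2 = w^2*(w + 1/2)*(w + 1)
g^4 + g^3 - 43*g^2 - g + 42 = (g - 6)*(g - 1)*(g + 1)*(g + 7)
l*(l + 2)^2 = l^3 + 4*l^2 + 4*l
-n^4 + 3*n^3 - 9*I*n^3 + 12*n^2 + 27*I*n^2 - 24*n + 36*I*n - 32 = (n - 4)*(n + 8*I)*(-I*n + 1)*(-I*n - I)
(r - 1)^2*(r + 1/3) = r^3 - 5*r^2/3 + r/3 + 1/3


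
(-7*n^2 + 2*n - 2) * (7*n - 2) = -49*n^3 + 28*n^2 - 18*n + 4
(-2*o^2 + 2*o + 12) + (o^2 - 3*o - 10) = -o^2 - o + 2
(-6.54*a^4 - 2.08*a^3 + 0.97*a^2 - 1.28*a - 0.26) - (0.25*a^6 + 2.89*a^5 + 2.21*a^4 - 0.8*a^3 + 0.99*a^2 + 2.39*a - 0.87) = -0.25*a^6 - 2.89*a^5 - 8.75*a^4 - 1.28*a^3 - 0.02*a^2 - 3.67*a + 0.61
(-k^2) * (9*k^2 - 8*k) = -9*k^4 + 8*k^3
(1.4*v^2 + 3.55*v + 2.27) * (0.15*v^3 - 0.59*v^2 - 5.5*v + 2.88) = 0.21*v^5 - 0.2935*v^4 - 9.454*v^3 - 16.8323*v^2 - 2.261*v + 6.5376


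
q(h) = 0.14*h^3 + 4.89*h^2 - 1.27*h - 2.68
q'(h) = 0.42*h^2 + 9.78*h - 1.27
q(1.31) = 4.36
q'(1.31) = 12.26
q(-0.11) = -2.48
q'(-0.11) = -2.34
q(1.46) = 6.33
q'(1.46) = 13.90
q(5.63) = 170.15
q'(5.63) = 67.10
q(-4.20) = 78.54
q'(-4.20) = -34.94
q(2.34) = 22.92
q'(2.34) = 23.91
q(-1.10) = 4.45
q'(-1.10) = -11.52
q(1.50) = 6.89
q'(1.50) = 14.34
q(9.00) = 484.04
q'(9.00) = 120.77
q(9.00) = 484.04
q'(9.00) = 120.77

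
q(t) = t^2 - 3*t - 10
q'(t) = 2*t - 3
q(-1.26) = -4.63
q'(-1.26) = -5.52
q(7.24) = 20.70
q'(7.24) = 11.48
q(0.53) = -11.31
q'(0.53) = -1.94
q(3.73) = -7.28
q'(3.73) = 4.46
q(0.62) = -11.48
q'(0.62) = -1.76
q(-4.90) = 28.71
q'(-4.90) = -12.80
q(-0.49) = -8.29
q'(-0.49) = -3.98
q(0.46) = -11.17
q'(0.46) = -2.08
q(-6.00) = 44.00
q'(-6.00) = -15.00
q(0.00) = -10.00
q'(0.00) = -3.00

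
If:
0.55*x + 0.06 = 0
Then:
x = -0.11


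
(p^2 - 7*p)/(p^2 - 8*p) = (p - 7)/(p - 8)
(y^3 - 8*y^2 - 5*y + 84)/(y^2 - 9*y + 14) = (y^2 - y - 12)/(y - 2)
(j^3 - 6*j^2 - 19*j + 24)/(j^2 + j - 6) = (j^2 - 9*j + 8)/(j - 2)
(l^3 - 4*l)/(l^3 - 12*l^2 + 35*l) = (l^2 - 4)/(l^2 - 12*l + 35)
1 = 1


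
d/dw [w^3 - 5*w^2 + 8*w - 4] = 3*w^2 - 10*w + 8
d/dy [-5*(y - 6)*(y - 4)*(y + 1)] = -15*y^2 + 90*y - 70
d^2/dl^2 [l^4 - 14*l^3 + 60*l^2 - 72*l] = 12*l^2 - 84*l + 120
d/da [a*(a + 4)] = 2*a + 4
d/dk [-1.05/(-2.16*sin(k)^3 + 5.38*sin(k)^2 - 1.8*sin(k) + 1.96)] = (-6.804*sin(k)^2 + 11.298*sin(k) - 1.89)*cos(k)/(2.16*sin(k)^3 - 5.38*sin(k)^2 + 1.8*sin(k) - 1.96)^2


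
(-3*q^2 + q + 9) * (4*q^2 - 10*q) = -12*q^4 + 34*q^3 + 26*q^2 - 90*q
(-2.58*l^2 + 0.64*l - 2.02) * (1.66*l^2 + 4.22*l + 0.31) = -4.2828*l^4 - 9.8252*l^3 - 1.4522*l^2 - 8.326*l - 0.6262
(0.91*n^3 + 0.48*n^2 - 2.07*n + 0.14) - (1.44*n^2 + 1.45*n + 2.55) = 0.91*n^3 - 0.96*n^2 - 3.52*n - 2.41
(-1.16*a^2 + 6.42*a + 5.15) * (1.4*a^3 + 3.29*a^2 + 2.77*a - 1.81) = -1.624*a^5 + 5.1716*a^4 + 25.1186*a^3 + 36.8265*a^2 + 2.6453*a - 9.3215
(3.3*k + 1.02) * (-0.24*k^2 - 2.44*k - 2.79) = -0.792*k^3 - 8.2968*k^2 - 11.6958*k - 2.8458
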